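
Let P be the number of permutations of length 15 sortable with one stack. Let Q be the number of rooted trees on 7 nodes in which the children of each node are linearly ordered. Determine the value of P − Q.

By Knuth's characterisation, the stack-sortable permutations of length 15 are the 231-avoiders, numbering C_15. So P = C_15 = 9694845.
A rooted plane tree on 7 nodes has 6 edges, and such trees are counted by C_6. So Q = C_6 = 132.
P − Q = 9694845 − 132 = 9694713.

9694713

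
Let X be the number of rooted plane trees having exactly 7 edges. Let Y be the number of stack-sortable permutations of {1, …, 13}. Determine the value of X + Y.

A rooted plane tree with 7 edges has 8 nodes, and the count is C_7. So X = C_7 = 429.
By Knuth's characterisation, the stack-sortable permutations of length 13 are the 231-avoiders, numbering C_13. So Y = C_13 = 742900.
X + Y = 429 + 742900 = 743329.

743329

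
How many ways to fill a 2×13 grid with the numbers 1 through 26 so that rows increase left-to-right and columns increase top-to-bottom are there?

By the hook-length formula (or a Dyck-path bijection), SYT of shape 2×13 number C_13.
C_13 = 742900.

742900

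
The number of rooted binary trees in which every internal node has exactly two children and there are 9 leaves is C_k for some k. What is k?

Full binary trees with 9 leaves have 9−1 = 8 internal nodes, so there are C_8 of them.

8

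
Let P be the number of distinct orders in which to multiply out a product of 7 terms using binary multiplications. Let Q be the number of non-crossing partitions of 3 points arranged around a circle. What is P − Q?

127

Bracketing 7 factors into binary products is counted by C_{7−1} = C_6. So P = C_6 = 132.
Non-crossing partitions of an n-element set are counted by C_n; here n = 3. So Q = C_3 = 5.
P − Q = 132 − 5 = 127.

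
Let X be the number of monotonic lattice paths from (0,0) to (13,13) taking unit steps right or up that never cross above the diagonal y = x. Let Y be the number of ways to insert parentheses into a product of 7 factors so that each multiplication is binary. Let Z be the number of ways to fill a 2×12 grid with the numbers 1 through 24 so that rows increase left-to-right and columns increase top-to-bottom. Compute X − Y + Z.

Sub-diagonal monotone paths from (0,0) to (13,13) biject with Dyck paths of semilength 13, giving C_13. So X = C_13 = 742900.
Bracketing 7 factors into binary products is counted by C_{7−1} = C_6. So Y = C_6 = 132.
Standard Young tableaux of shape 2×n are counted by C_n; here n = 12. So Z = C_12 = 208012.
X − Y + Z = 742900 − 132 + 208012 = 950780.

950780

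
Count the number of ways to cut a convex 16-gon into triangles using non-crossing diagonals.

2674440

The number of triangulations of a 16-gon is the Catalan number C_14 (index = sides − 2).
C_14 = C(28,14)/15 = 40116600/15 = 2674440.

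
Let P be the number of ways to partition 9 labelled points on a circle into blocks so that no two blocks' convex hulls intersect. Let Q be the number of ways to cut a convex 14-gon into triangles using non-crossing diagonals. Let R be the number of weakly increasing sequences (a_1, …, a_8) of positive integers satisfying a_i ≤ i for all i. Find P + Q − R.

Non-crossing partitions of an n-element set are counted by C_n; here n = 9. So P = C_9 = 4862.
Triangulations of a convex m-gon are counted by C_{m−2}; with m = 14 this is C_12. So Q = C_12 = 208012.
Such sub-staircase sequences of length n are counted by C_n; here n = 8. So R = C_8 = 1430.
P + Q − R = 4862 + 208012 − 1430 = 211444.

211444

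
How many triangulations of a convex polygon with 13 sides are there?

58786

Triangulations of a convex m-gon are counted by C_{m−2}; with m = 13 this is C_11.
C_11 = C(22,11)/12 = 705432/12 = 58786.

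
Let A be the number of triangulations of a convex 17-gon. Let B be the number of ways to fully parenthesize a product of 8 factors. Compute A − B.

Triangulations of a convex m-gon are counted by C_{m−2}; with m = 17 this is C_15. So A = C_15 = 9694845.
Ways to associate a product of 8 factors correspond to binary trees on 8 leaves, so the count is C_7. So B = C_7 = 429.
A − B = 9694845 − 429 = 9694416.

9694416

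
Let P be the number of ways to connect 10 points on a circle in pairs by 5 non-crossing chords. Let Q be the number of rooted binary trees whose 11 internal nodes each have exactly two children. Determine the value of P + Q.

58828

Non-crossing perfect matchings of 2n points on a circle are counted by C_n; with 10 points, n = 5. So P = C_5 = 42.
The number of full binary trees on 11 internal nodes is the Catalan number C_11. So Q = C_11 = 58786.
P + Q = 42 + 58786 = 58828.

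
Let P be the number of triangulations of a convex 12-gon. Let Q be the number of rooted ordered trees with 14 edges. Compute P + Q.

2691236

A convex 12-gon is triangulated into 10 triangles, and the number of such triangulations is the Catalan number C_{12−2} = C_10. So P = C_10 = 16796.
A rooted plane tree with 14 edges has 15 nodes, and the count is C_14. So Q = C_14 = 2674440.
P + Q = 16796 + 2674440 = 2691236.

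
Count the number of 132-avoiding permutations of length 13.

742900

For any fixed pattern of length 3, the pattern-avoiding permutations of [13] number C_13.
C_13 = C(26,13)/14 = 10400600/14 = 742900.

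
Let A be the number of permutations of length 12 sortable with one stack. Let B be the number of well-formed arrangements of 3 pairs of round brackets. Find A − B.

208007

Stack-sortable permutations are exactly the 231-avoiding ones, counted by C_n; here n = 12. So A = C_12 = 208012.
A balanced arrangement of 3 bracket pairs is a Dyck word of semilength 3, so the count is C_3. So B = C_3 = 5.
A − B = 208012 − 5 = 208007.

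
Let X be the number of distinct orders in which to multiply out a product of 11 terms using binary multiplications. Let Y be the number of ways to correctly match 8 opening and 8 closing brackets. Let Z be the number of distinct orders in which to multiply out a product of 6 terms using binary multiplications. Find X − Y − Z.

Ways to associate a product of 11 factors correspond to binary trees on 11 leaves, so the count is C_10. So X = C_10 = 16796.
Balanced strings of n pairs of brackets are counted by C_n; here n = 8. So Y = C_8 = 1430.
Parenthesizations of m factors correspond to full binary trees with m leaves, counted by C_{m−1}; m = 6 gives C_5. So Z = C_5 = 42.
X − Y − Z = 16796 − 1430 − 42 = 15324.

15324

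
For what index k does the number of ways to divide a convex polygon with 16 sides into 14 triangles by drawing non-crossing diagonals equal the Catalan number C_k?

The number of triangulations of a 16-gon is the Catalan number C_14 (index = sides − 2).

14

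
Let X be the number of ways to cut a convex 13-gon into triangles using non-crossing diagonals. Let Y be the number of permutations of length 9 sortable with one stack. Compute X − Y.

53924

The number of triangulations of a 13-gon is the Catalan number C_11 (index = sides − 2). So X = C_11 = 58786.
Stack-sortable permutations are exactly the 231-avoiding ones, counted by C_n; here n = 9. So Y = C_9 = 4862.
X − Y = 58786 − 4862 = 53924.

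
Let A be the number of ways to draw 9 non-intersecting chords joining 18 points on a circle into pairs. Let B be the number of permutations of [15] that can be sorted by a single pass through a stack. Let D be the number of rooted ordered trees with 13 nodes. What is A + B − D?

Non-crossing perfect matchings of 2n points on a circle are counted by C_n; with 18 points, n = 9. So A = C_9 = 4862.
By Knuth's characterisation, the stack-sortable permutations of length 15 are the 231-avoiders, numbering C_15. So B = C_15 = 9694845.
Rooted ordered (plane) trees on m nodes have m−1 edges and are counted by C_{m−1}; m = 13 gives C_12. So D = C_12 = 208012.
A + B − D = 4862 + 9694845 − 208012 = 9491695.

9491695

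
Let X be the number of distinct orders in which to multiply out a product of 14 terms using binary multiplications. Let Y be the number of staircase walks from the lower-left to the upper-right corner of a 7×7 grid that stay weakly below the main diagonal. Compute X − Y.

742471

Ways to associate a product of 14 factors correspond to binary trees on 14 leaves, so the count is C_13. So X = C_13 = 742900.
Monotone paths in an n×n grid that stay weakly below the diagonal are counted by C_n; here n = 7. So Y = C_7 = 429.
X − Y = 742900 − 429 = 742471.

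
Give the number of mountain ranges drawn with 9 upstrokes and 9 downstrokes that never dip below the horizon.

4862

A Dyck path with 9 up-steps and 9 down-steps has semilength 9, so there are C_9 of them.
C_9 = 4862.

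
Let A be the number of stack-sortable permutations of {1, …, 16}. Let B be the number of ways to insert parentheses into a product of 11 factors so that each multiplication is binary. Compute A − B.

By Knuth's characterisation, the stack-sortable permutations of length 16 are the 231-avoiders, numbering C_16. So A = C_16 = 35357670.
Bracketing 11 factors into binary products is counted by C_{11−1} = C_10. So B = C_10 = 16796.
A − B = 35357670 − 16796 = 35340874.

35340874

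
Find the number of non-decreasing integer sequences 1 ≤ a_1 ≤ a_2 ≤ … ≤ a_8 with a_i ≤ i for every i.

1430

Weakly increasing sequences with a_i ≤ i biject with Dyck paths of semilength 8, so there are C_8.
C_8 = C(16,8)/9 = 12870/9 = 1430.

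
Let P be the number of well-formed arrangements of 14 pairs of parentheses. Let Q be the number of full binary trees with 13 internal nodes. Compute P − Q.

1931540

A balanced arrangement of 14 bracket pairs is a Dyck word of semilength 14, so the count is C_14. So P = C_14 = 2674440.
Full binary trees with n internal nodes are counted by C_n; here n = 13. So Q = C_13 = 742900.
P − Q = 2674440 − 742900 = 1931540.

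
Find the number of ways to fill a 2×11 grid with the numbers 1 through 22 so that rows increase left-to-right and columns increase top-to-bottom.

58786

Standard Young tableaux of shape 2×n are counted by C_n; here n = 11.
C_11 = C_10 · 2(2·10+1)/(10+2) = 16796 · 42/12 = 58786.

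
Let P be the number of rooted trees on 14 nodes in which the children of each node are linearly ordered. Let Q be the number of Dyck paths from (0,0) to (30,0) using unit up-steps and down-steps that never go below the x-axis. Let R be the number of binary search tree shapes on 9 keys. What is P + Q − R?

10432883

A rooted plane tree on 14 nodes has 13 edges, and such trees are counted by C_13. So P = C_13 = 742900.
A Dyck path with 15 up-steps and 15 down-steps has semilength 15, so there are C_15 of them. So Q = C_15 = 9694845.
There are C_n binary search tree shapes on n keys; with n = 9 that is C_9. So R = C_9 = 4862.
P + Q − R = 742900 + 9694845 − 4862 = 10432883.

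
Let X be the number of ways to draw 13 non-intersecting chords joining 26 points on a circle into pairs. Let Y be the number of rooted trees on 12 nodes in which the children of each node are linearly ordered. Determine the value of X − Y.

Pairing 26 circle points by 13 non-crossing chords gives C_13 matchings. So X = C_13 = 742900.
Rooted ordered (plane) trees on m nodes have m−1 edges and are counted by C_{m−1}; m = 12 gives C_11. So Y = C_11 = 58786.
X − Y = 742900 − 58786 = 684114.

684114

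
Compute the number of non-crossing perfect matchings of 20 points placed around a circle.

Pairing 20 circle points by 10 non-crossing chords gives C_10 matchings.
C_10 = C(20,10)/11 = 184756/11 = 16796.

16796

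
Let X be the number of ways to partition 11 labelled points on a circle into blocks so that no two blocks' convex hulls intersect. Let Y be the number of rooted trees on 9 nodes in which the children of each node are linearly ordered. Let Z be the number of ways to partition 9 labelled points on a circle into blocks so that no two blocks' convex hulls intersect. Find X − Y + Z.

Non-crossing partitions of an n-element set are counted by C_n; here n = 11. So X = C_11 = 58786.
A rooted plane tree on 9 nodes has 8 edges, and such trees are counted by C_8. So Y = C_8 = 1430.
Non-crossing partitions of an n-element set are counted by C_n; here n = 9. So Z = C_9 = 4862.
X − Y + Z = 58786 − 1430 + 4862 = 62218.

62218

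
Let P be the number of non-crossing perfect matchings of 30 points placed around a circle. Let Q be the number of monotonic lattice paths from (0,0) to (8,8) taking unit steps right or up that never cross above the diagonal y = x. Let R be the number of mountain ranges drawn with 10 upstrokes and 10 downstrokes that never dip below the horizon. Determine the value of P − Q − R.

9676619

Non-crossing perfect matchings of 2n points on a circle are counted by C_n; with 30 points, n = 15. So P = C_15 = 9694845.
Monotone paths in an n×n grid that stay weakly below the diagonal are counted by C_n; here n = 8. So Q = C_8 = 1430.
Paths of 10 up- and 10 down-steps that never dip below the axis are Dyck paths; their count is C_10. So R = C_10 = 16796.
P − Q − R = 9694845 − 1430 − 16796 = 9676619.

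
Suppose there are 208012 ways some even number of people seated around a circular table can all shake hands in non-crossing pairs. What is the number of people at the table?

Non-crossing handshake pairings of 2n people are counted by C_n. The Catalan number equal to 208012 is C_12.
So n = 12, and there are 2n = 24 people.

24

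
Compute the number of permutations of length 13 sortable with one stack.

By Knuth's characterisation, the stack-sortable permutations of length 13 are the 231-avoiders, numbering C_13.
C_13 = C_12 · 2(2·12+1)/(12+2) = 208012 · 50/14 = 742900.

742900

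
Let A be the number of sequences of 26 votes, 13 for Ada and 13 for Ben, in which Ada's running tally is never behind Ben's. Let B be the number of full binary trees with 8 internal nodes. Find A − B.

741470

Reading a vote for the leader as '(' and for the other as ')' turns such a sequence into a balanced string of 13 pairs, so the count is C_13. So A = C_13 = 742900.
Full binary trees with n internal nodes are counted by C_n; here n = 8. So B = C_8 = 1430.
A − B = 742900 − 1430 = 741470.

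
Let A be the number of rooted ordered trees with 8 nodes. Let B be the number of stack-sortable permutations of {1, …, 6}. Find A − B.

Rooted ordered (plane) trees on m nodes have m−1 edges and are counted by C_{m−1}; m = 8 gives C_7. So A = C_7 = 429.
Stack-sortable permutations are exactly the 231-avoiding ones, counted by C_n; here n = 6. So B = C_6 = 132.
A − B = 429 − 132 = 297.

297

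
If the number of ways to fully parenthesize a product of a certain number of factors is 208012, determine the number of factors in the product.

13

Parenthesizations of m factors are counted by C_{m−1}. Since C_12 = 208012, the index is 12.
So the index is 12, and the number of factors is 12 + 1 = 13.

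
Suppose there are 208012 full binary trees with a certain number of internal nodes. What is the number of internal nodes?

12

Full binary trees with n internal nodes are counted by C_n; 208012 = C_12.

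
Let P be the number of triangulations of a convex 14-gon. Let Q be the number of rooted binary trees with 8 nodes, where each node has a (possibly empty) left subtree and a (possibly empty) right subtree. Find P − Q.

The number of triangulations of a 14-gon is the Catalan number C_12 (index = sides − 2). So P = C_12 = 208012.
Rooted binary trees with 8 nodes (each child slot possibly empty) number C_8. So Q = C_8 = 1430.
P − Q = 208012 − 1430 = 206582.

206582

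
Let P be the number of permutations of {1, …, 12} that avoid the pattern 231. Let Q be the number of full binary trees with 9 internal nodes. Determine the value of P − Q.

203150

For any fixed pattern of length 3, the pattern-avoiding permutations of [12] number C_12. So P = C_12 = 208012.
Full binary trees with n internal nodes are counted by C_n; here n = 9. So Q = C_9 = 4862.
P − Q = 208012 − 4862 = 203150.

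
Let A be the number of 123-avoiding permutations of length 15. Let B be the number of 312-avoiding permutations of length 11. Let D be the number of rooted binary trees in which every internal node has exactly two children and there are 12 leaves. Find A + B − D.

For any fixed pattern of length 3, the pattern-avoiding permutations of [15] number C_15. So A = C_15 = 9694845.
For any fixed pattern of length 3, the pattern-avoiding permutations of [11] number C_11. So B = C_11 = 58786.
A full binary tree with L leaves has L−1 internal nodes and is counted by C_{L−1}; L = 12 gives C_11. So D = C_11 = 58786.
A + B − D = 9694845 + 58786 − 58786 = 9694845.

9694845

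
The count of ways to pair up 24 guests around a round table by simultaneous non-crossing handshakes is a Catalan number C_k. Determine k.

12

With 24 = 2·12 people, non-crossing handshake pairings are non-crossing perfect matchings on a circle, counted by C_12.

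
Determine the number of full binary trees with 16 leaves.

Full binary trees with 16 leaves have 16−1 = 15 internal nodes, so there are C_15 of them.
C_15 = C(30,15)/16 = 155117520/16 = 9694845.

9694845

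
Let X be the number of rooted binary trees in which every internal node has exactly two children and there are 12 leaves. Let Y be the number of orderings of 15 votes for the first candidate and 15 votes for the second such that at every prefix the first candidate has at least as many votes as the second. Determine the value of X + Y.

A full binary tree with L leaves has L−1 internal nodes and is counted by C_{L−1}; L = 12 gives C_11. So X = C_11 = 58786.
Ballot sequences with n votes each where one side never trails are Dyck words, counted by C_n; here n = 15. So Y = C_15 = 9694845.
X + Y = 58786 + 9694845 = 9753631.

9753631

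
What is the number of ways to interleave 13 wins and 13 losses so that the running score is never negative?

Ballot sequences with n votes each where one side never trails are Dyck words, counted by C_n; here n = 13.
C_13 = 742900.

742900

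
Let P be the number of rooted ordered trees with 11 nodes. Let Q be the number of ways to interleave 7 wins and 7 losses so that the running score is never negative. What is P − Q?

16367

Rooted ordered (plane) trees on m nodes have m−1 edges and are counted by C_{m−1}; m = 11 gives C_10. So P = C_10 = 16796.
Reading a vote for the leader as '(' and for the other as ')' turns such a sequence into a balanced string of 7 pairs, so the count is C_7. So Q = C_7 = 429.
P − Q = 16796 − 429 = 16367.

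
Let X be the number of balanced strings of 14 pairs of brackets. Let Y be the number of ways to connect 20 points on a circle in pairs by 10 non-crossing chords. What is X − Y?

2657644

A balanced arrangement of 14 bracket pairs is a Dyck word of semilength 14, so the count is C_14. So X = C_14 = 2674440.
Non-crossing perfect matchings of 2n points on a circle are counted by C_n; with 20 points, n = 10. So Y = C_10 = 16796.
X − Y = 2674440 − 16796 = 2657644.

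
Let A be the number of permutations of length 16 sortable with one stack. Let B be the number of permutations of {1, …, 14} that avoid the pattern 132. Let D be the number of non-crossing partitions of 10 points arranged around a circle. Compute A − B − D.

Stack-sortable permutations are exactly the 231-avoiding ones, counted by C_n; here n = 16. So A = C_16 = 35357670.
For any fixed pattern of length 3, the pattern-avoiding permutations of [14] number C_14. So B = C_14 = 2674440.
Non-crossing partitions of an n-element set are counted by C_n; here n = 10. So D = C_10 = 16796.
A − B − D = 35357670 − 2674440 − 16796 = 32666434.

32666434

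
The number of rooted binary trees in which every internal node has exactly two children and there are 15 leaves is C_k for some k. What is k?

A full binary tree with L leaves has L−1 internal nodes and is counted by C_{L−1}; L = 15 gives C_14.

14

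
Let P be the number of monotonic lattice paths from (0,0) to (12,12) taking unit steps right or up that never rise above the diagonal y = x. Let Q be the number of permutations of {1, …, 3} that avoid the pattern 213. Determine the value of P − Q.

208007

Monotone paths in an n×n grid that stay weakly below the diagonal are counted by C_n; here n = 12. So P = C_12 = 208012.
Permutations of [n] avoiding any single length-3 pattern are counted by C_n; here n = 3. So Q = C_3 = 5.
P − Q = 208012 − 5 = 208007.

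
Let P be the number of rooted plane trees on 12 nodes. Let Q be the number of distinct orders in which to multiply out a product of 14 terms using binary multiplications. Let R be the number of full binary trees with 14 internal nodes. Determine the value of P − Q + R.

A rooted plane tree on 12 nodes has 11 edges, and such trees are counted by C_11. So P = C_11 = 58786.
Ways to associate a product of 14 factors correspond to binary trees on 14 leaves, so the count is C_13. So Q = C_13 = 742900.
Full binary trees with n internal nodes are counted by C_n; here n = 14. So R = C_14 = 2674440.
P − Q + R = 58786 − 742900 + 2674440 = 1990326.

1990326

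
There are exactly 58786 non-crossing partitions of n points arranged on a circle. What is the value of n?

11

Non-crossing partitions of [n] are counted by C_n; 58786 = C_11.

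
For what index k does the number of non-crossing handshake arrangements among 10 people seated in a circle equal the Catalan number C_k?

5

Non-crossing handshake pairings of 2n people are counted by C_n; 10 people gives n = 5.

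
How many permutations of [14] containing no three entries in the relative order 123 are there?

For any fixed pattern of length 3, the pattern-avoiding permutations of [14] number C_14.
C_14 = C_13 · 2(2·13+1)/(13+2) = 742900 · 54/15 = 2674440.

2674440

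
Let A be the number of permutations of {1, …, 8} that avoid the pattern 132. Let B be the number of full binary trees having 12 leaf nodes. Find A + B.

60216

For any fixed pattern of length 3, the pattern-avoiding permutations of [8] number C_8. So A = C_8 = 1430.
Full binary trees with 12 leaves have 12−1 = 11 internal nodes, so there are C_11 of them. So B = C_11 = 58786.
A + B = 1430 + 58786 = 60216.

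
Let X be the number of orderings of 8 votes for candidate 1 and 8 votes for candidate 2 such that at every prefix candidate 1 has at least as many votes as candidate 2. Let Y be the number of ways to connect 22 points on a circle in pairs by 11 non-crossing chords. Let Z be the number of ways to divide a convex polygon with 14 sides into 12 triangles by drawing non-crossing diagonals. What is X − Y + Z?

150656

Reading a vote for the leader as '(' and for the other as ')' turns such a sequence into a balanced string of 8 pairs, so the count is C_8. So X = C_8 = 1430.
Pairing 22 circle points by 11 non-crossing chords gives C_11 matchings. So Y = C_11 = 58786.
A convex 14-gon is triangulated into 12 triangles, and the number of such triangulations is the Catalan number C_{14−2} = C_12. So Z = C_12 = 208012.
X − Y + Z = 1430 − 58786 + 208012 = 150656.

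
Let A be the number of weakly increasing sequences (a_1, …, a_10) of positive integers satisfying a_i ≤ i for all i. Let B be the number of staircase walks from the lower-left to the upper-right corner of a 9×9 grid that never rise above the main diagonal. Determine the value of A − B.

Weakly increasing sequences with a_i ≤ i biject with Dyck paths of semilength 10, so there are C_10. So A = C_10 = 16796.
Monotone paths in an n×n grid that stay weakly below the diagonal are counted by C_n; here n = 9. So B = C_9 = 4862.
A − B = 16796 − 4862 = 11934.

11934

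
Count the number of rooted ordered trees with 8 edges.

Rooted ordered trees with n edges are counted by C_n; here n = 8.
C_8 = 1430.

1430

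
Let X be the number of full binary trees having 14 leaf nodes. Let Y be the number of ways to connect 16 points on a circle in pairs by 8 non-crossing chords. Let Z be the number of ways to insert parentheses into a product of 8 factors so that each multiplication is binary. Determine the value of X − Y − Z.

Full binary trees with 14 leaves have 14−1 = 13 internal nodes, so there are C_13 of them. So X = C_13 = 742900.
Non-crossing perfect matchings of 2n points on a circle are counted by C_n; with 16 points, n = 8. So Y = C_8 = 1430.
Bracketing 8 factors into binary products is counted by C_{8−1} = C_7. So Z = C_7 = 429.
X − Y − Z = 742900 − 1430 − 429 = 741041.

741041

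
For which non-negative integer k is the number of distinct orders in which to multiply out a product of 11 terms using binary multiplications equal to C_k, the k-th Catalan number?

10

Parenthesizations of m factors correspond to full binary trees with m leaves, counted by C_{m−1}; m = 11 gives C_10.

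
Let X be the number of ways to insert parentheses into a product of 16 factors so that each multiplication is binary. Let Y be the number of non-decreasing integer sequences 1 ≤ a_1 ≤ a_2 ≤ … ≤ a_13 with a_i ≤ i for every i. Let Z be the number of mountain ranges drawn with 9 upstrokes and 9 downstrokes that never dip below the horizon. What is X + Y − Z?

10432883

Ways to associate a product of 16 factors correspond to binary trees on 16 leaves, so the count is C_15. So X = C_15 = 9694845.
Weakly increasing sequences with a_i ≤ i biject with Dyck paths of semilength 13, so there are C_13. So Y = C_13 = 742900.
A Dyck path with 9 up-steps and 9 down-steps has semilength 9, so there are C_9 of them. So Z = C_9 = 4862.
X + Y − Z = 9694845 + 742900 − 4862 = 10432883.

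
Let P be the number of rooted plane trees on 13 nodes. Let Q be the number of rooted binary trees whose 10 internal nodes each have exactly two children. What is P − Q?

A rooted plane tree on 13 nodes has 12 edges, and such trees are counted by C_12. So P = C_12 = 208012.
Full binary trees with n internal nodes are counted by C_n; here n = 10. So Q = C_10 = 16796.
P − Q = 208012 − 16796 = 191216.

191216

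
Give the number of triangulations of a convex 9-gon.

The number of triangulations of a 9-gon is the Catalan number C_7 (index = sides − 2).
C_7 = C(14,7)/8 = 3432/8 = 429.

429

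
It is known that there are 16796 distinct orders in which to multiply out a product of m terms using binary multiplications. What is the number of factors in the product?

11

Parenthesizations of m factors are counted by C_{m−1}, and C_10 = 16796.
So the index is 10, and the number of factors is 10 + 1 = 11.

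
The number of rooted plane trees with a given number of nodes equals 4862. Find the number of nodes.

Rooted ordered trees on m nodes are counted by C_{m−1}; 4862 = C_9.
So the index is 9, and the number of nodes is 9 + 1 = 10.

10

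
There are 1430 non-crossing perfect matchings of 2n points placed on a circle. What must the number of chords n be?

Non-crossing pairings of 2n points on a circle are counted by C_n; 1430 = C_8.

8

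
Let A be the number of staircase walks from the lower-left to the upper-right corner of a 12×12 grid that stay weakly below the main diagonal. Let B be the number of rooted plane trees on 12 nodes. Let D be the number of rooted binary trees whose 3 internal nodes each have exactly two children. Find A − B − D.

Sub-diagonal monotone paths from (0,0) to (12,12) biject with Dyck paths of semilength 12, giving C_12. So A = C_12 = 208012.
A rooted plane tree on 12 nodes has 11 edges, and such trees are counted by C_11. So B = C_11 = 58786.
Full binary trees with n internal nodes are counted by C_n; here n = 3. So D = C_3 = 5.
A − B − D = 208012 − 58786 − 5 = 149221.

149221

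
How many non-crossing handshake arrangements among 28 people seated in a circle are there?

Non-crossing handshake pairings of 2n people are counted by C_n; 28 people gives n = 14.
C_14 = C(28,14)/15 = 40116600/15 = 2674440.

2674440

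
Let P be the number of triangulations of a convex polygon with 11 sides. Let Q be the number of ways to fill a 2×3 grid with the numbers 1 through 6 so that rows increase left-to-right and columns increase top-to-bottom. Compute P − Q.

4857

Triangulations of a convex m-gon are counted by C_{m−2}; with m = 11 this is C_9. So P = C_9 = 4862.
By the hook-length formula (or a Dyck-path bijection), SYT of shape 2×3 number C_3. So Q = C_3 = 5.
P − Q = 4862 − 5 = 4857.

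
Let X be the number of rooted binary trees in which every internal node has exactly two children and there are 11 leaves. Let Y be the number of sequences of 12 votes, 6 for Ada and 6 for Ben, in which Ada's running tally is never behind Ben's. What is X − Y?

A full binary tree with L leaves has L−1 internal nodes and is counted by C_{L−1}; L = 11 gives C_10. So X = C_10 = 16796.
Ballot sequences with n votes each where one side never trails are Dyck words, counted by C_n; here n = 6. So Y = C_6 = 132.
X − Y = 16796 − 132 = 16664.

16664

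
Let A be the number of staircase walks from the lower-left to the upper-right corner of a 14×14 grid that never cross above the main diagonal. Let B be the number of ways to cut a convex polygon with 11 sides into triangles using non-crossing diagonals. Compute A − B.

2669578

Monotone paths in an n×n grid that stay weakly below the diagonal are counted by C_n; here n = 14. So A = C_14 = 2674440.
A convex 11-gon is triangulated into 9 triangles, and the number of such triangulations is the Catalan number C_{11−2} = C_9. So B = C_9 = 4862.
A − B = 2674440 − 4862 = 2669578.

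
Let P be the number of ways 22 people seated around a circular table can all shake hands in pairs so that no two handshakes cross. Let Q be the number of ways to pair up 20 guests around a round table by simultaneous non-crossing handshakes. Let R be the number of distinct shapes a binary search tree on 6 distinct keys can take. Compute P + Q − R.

With 22 = 2·11 people, non-crossing handshake pairings are non-crossing perfect matchings on a circle, counted by C_11. So P = C_11 = 58786.
Non-crossing handshake pairings of 2n people are counted by C_n; 20 people gives n = 10. So Q = C_10 = 16796.
There are C_n binary search tree shapes on n keys; with n = 6 that is C_6. So R = C_6 = 132.
P + Q − R = 58786 + 16796 − 132 = 75450.

75450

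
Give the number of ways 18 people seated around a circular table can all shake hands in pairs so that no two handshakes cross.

4862

Non-crossing handshake pairings of 2n people are counted by C_n; 18 people gives n = 9.
C_9 = 4862.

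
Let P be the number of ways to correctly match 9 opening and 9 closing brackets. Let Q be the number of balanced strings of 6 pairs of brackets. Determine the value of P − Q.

Balanced strings of n pairs of brackets are counted by C_n; here n = 9. So P = C_9 = 4862.
A balanced arrangement of 6 bracket pairs is a Dyck word of semilength 6, so the count is C_6. So Q = C_6 = 132.
P − Q = 4862 − 132 = 4730.

4730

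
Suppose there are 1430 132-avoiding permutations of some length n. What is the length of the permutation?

Permutations of [n] avoiding a fixed length-3 pattern are counted by C_n. Since C_8 = 1430, the index is 8.

8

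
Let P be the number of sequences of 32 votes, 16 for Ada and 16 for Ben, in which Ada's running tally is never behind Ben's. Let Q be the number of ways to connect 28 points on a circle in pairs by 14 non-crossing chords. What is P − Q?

Reading a vote for the leader as '(' and for the other as ')' turns such a sequence into a balanced string of 16 pairs, so the count is C_16. So P = C_16 = 35357670.
Non-crossing perfect matchings of 2n points on a circle are counted by C_n; with 28 points, n = 14. So Q = C_14 = 2674440.
P − Q = 35357670 − 2674440 = 32683230.

32683230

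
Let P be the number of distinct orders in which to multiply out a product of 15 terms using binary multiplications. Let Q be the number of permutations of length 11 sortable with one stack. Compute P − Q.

Parenthesizations of m factors correspond to full binary trees with m leaves, counted by C_{m−1}; m = 15 gives C_14. So P = C_14 = 2674440.
By Knuth's characterisation, the stack-sortable permutations of length 11 are the 231-avoiders, numbering C_11. So Q = C_11 = 58786.
P − Q = 2674440 − 58786 = 2615654.

2615654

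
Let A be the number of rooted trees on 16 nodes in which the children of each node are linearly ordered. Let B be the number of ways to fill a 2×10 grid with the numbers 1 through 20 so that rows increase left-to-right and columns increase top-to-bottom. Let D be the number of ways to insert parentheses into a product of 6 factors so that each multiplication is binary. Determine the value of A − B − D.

A rooted plane tree on 16 nodes has 15 edges, and such trees are counted by C_15. So A = C_15 = 9694845.
By the hook-length formula (or a Dyck-path bijection), SYT of shape 2×10 number C_10. So B = C_10 = 16796.
Bracketing 6 factors into binary products is counted by C_{6−1} = C_5. So D = C_5 = 42.
A − B − D = 9694845 − 16796 − 42 = 9678007.

9678007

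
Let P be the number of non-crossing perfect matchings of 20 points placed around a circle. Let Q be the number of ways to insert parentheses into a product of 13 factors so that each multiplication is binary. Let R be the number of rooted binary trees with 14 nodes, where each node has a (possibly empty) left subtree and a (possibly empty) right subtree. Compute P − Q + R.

Pairing 20 circle points by 10 non-crossing chords gives C_10 matchings. So P = C_10 = 16796.
Bracketing 13 factors into binary products is counted by C_{13−1} = C_12. So Q = C_12 = 208012.
Rooted binary trees with 14 nodes (each child slot possibly empty) number C_14. So R = C_14 = 2674440.
P − Q + R = 16796 − 208012 + 2674440 = 2483224.

2483224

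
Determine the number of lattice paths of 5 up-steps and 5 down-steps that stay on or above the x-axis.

42

A Dyck path with 5 up-steps and 5 down-steps has semilength 5, so there are C_5 of them.
C_5 = C(10,5)/6 = 252/6 = 42.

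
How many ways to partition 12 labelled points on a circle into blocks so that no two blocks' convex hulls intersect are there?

208012

Non-crossing partitions of an n-element set are counted by C_n; here n = 12.
C_12 = C_11 · 2(2·11+1)/(11+2) = 58786 · 46/13 = 208012.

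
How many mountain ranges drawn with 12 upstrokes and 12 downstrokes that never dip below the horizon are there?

A Dyck path with 12 up-steps and 12 down-steps has semilength 12, so there are C_12 of them.
C_12 = C_11 · 2(2·11+1)/(11+2) = 58786 · 46/13 = 208012.

208012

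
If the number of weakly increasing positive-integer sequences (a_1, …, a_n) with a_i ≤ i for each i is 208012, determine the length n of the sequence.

Such sub-staircase sequences of length n are counted by C_n. The Catalan number equal to 208012 is C_12.

12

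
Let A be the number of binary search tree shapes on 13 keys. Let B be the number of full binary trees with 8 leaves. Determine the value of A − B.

Rooted binary trees with 13 nodes (each child slot possibly empty) number C_13. So A = C_13 = 742900.
A full binary tree with L leaves has L−1 internal nodes and is counted by C_{L−1}; L = 8 gives C_7. So B = C_7 = 429.
A − B = 742900 − 429 = 742471.

742471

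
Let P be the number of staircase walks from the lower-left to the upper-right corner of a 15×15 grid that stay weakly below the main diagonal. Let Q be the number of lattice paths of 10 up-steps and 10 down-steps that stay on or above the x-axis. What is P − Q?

Sub-diagonal monotone paths from (0,0) to (15,15) biject with Dyck paths of semilength 15, giving C_15. So P = C_15 = 9694845.
Dyck paths of semilength n (length 2n) are counted by C_n; here n = 10. So Q = C_10 = 16796.
P − Q = 9694845 − 16796 = 9678049.

9678049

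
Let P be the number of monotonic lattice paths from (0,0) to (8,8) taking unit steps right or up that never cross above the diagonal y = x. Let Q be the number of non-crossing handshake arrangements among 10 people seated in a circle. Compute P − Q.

1388

Sub-diagonal monotone paths from (0,0) to (8,8) biject with Dyck paths of semilength 8, giving C_8. So P = C_8 = 1430.
Non-crossing handshake pairings of 2n people are counted by C_n; 10 people gives n = 5. So Q = C_5 = 42.
P − Q = 1430 − 42 = 1388.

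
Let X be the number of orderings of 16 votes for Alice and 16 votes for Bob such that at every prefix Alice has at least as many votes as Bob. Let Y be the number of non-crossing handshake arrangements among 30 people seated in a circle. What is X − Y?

Ballot sequences with n votes each where one side never trails are Dyck words, counted by C_n; here n = 16. So X = C_16 = 35357670.
Non-crossing handshake pairings of 2n people are counted by C_n; 30 people gives n = 15. So Y = C_15 = 9694845.
X − Y = 35357670 − 9694845 = 25662825.

25662825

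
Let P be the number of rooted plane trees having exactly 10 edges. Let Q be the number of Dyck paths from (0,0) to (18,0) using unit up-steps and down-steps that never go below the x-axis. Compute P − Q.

Rooted ordered trees with n edges are counted by C_n; here n = 10. So P = C_10 = 16796.
Paths of 9 up- and 9 down-steps that never dip below the axis are Dyck paths; their count is C_9. So Q = C_9 = 4862.
P − Q = 16796 − 4862 = 11934.

11934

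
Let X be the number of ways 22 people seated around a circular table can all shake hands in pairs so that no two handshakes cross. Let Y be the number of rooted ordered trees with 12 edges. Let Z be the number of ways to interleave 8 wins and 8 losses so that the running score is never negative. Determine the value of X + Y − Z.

265368

Non-crossing handshake pairings of 2n people are counted by C_n; 22 people gives n = 11. So X = C_11 = 58786.
Rooted ordered trees with n edges are counted by C_n; here n = 12. So Y = C_12 = 208012.
Reading a vote for the leader as '(' and for the other as ')' turns such a sequence into a balanced string of 8 pairs, so the count is C_8. So Z = C_8 = 1430.
X + Y − Z = 58786 + 208012 − 1430 = 265368.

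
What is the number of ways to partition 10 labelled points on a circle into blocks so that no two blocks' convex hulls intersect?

The non-crossing partitions of [10] form a lattice of size C_10.
C_10 = C(20,10)/11 = 184756/11 = 16796.

16796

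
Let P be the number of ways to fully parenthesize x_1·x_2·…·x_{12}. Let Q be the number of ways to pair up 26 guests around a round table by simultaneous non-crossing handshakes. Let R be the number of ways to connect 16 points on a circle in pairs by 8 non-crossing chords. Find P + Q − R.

Bracketing 12 factors into binary products is counted by C_{12−1} = C_11. So P = C_11 = 58786.
With 26 = 2·13 people, non-crossing handshake pairings are non-crossing perfect matchings on a circle, counted by C_13. So Q = C_13 = 742900.
Non-crossing perfect matchings of 2n points on a circle are counted by C_n; with 16 points, n = 8. So R = C_8 = 1430.
P + Q − R = 58786 + 742900 − 1430 = 800256.

800256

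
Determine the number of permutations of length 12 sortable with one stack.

By Knuth's characterisation, the stack-sortable permutations of length 12 are the 231-avoiders, numbering C_12.
C_12 = C(24,12)/13 = 2704156/13 = 208012.

208012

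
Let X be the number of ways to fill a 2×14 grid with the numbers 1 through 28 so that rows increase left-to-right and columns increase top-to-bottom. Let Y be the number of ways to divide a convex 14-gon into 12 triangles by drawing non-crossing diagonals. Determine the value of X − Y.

By the hook-length formula (or a Dyck-path bijection), SYT of shape 2×14 number C_14. So X = C_14 = 2674440.
The number of triangulations of a 14-gon is the Catalan number C_12 (index = sides − 2). So Y = C_12 = 208012.
X − Y = 2674440 − 208012 = 2466428.

2466428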